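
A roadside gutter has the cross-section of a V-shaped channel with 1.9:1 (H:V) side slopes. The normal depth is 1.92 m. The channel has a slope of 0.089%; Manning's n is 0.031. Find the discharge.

For a triangular section with side slope z = 1.9: A = zy² = 1.9×1.92² = 7.004 m²; P = 2y√(1+z²) = 2×1.92×2.147 = 8.245 m.
Hydraulic radius R = A/P = 7.004/8.245 = 0.8495 m.
Manning's equation: Q = (1/n) A R^(2/3) S^(1/2) = (1/0.031) × 7.004 × 0.8495^(2/3) × 0.00089^(1/2) = 6.05 m³/s.

Q = 6.05 m³/s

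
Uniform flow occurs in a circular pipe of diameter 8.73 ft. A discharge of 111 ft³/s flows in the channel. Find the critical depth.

y_c = 2.54 ft

At critical depth, Q² T / (g A³) = 1, i.e. A³/T = Q²/g = 111²/32.2 = 382.6.
At y = 2.85 ft: A³/T = 597.3 — high.
At y = 2.22 ft: A³/T = 226.5 — low.
At y = 2.54 ft: A³/T = 382.3 — matches.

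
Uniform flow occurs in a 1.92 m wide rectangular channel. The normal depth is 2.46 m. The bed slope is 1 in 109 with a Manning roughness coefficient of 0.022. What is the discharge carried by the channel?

Flow area A = b·y = 1.92 × 2.46 = 4.723 m². Wetted perimeter P = b + 2y = 1.92 + 2×2.46 = 6.84 m.
Hydraulic radius R = A/P = 4.723/6.84 = 0.6905 m.
Manning's equation: Q = (1/n) A R^(2/3) S^(1/2) = (1/0.022) × 4.723 × 0.6905^(2/3) × 0.009174^(1/2) = 16.1 m³/s.

Q = 16.1 m³/s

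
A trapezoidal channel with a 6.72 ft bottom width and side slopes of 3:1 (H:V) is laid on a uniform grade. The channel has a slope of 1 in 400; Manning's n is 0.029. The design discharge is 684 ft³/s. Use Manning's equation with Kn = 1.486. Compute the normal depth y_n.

Manning's equation rearranged: A R^(2/3) = nQ / (1.486·√S) = 0.029 × 684 / (1.486 × √0.0025) = 267.
Trying y = 4.29 ft: A R^(2/3) = 154.1 — short.
Trying y = 6.17 ft: A R^(2/3) = 352.2 — over.
Trying y = 5.47 ft: A R^(2/3) = 266.8 — close enough.

y_n = 5.47 ft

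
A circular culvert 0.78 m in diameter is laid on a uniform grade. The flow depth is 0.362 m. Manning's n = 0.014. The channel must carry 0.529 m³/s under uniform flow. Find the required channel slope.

S = 0.011

For a circular section of diameter D = 0.78 m at depth y = 0.362 m, the central angle is θ = 2 arccos(1 − 2y/D) = 2.998 rad. Then A = (D²/8)(θ − sin θ) = 0.2171 m² and P = Dθ/2 = 1.169 m.
Hydraulic radius R = A/P = 0.2171/1.169 = 0.1857 m.
From Manning's equation, S = [nQ / (1 A R^(2/3))]² = [0.014 × 0.529 / (1 × 0.2171 × 0.1857^(2/3))]² = 0.011.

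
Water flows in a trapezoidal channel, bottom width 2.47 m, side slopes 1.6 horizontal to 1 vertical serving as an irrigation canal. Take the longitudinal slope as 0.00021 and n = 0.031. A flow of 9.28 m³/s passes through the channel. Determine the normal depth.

Manning's equation rearranged: A R^(2/3) = nQ / (1·√S) = 0.031 × 9.28 / (√0.00021) = 19.85.
Trying y = 3.15 m: A R^(2/3) = 33 — high.
Trying y = 2.5 m: A R^(2/3) = 19.84 — ≈ 19.85.

y_n = 2.5 m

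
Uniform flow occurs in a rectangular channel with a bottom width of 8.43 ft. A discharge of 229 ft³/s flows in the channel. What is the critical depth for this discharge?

For a rectangular channel, critical depth y_c = (q²/g)^(1/3) where q = Q/b = 229/8.43 = 27.16 ft²/s.
So y_c = (27.16²/32.2)^(1/3) = 2.84 ft.

y_c = 2.84 ft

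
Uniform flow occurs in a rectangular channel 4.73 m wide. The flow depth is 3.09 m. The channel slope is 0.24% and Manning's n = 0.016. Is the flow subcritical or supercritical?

Flow area A = b·y = 4.73 × 3.09 = 14.62 m². Wetted perimeter P = b + 2y = 4.73 + 2×3.09 = 10.91 m.
Hydraulic radius R = A/P = 14.62/10.91 = 1.34 m.
V = (1/n) R^(2/3) √S = (1/0.016) × 1.34^(2/3) × √0.0024 = 3.721 m/s. Hydraulic depth D_h = A/T = 14.62/4.73 = 3.09 m.
Froude number Fr = V/√(g·D_h) = 3.721/√(9.81×3.09) = 0.676, which is less than 1, so the flow is subcritical.

subcritical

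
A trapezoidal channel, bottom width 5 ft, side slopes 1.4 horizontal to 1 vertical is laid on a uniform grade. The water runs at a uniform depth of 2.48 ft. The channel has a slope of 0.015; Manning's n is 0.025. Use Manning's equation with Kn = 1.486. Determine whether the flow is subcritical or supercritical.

With bottom width b = 5 ft and side slope z = 1.4: A = (b + zy)y = (5 + 1.4×2.48)×2.48 = 21.01 ft²; P = b + 2y√(1+z²) = 5 + 2×2.48×1.72 = 13.53 ft.
Hydraulic radius R = A/P = 21.01/13.53 = 1.552 ft.
V = (1.486/n) R^(2/3) √S = (1.486/0.025) × 1.552^(2/3) × √0.015 = 9.761 ft/s. Hydraulic depth D_h = A/T = 21.01/11.94 = 1.759 ft.
Froude number Fr = V/√(g·D_h) = 9.761/√(32.2×1.759) = 1.3, which is greater than 1, so the flow is supercritical.

supercritical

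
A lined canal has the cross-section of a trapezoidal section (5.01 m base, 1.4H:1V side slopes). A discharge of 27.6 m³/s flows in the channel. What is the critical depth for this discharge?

y_c = 1.28 m

At critical depth, Q² T / (g A³) = 1, i.e. A³/T = Q²/g = 27.6²/9.81 = 77.65.
Try y = 1.56 m: A³/T = 150.7 — high.
Try y = 1.28 m: A³/T = 76.8 — matches.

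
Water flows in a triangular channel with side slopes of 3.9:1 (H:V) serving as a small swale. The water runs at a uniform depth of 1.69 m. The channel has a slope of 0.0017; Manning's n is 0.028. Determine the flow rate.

Q = 14.4 m³/s

For a triangular section with side slope z = 3.9: A = zy² = 3.9×1.69² = 11.14 m²; P = 2y√(1+z²) = 2×1.69×4.026 = 13.61 m.
Hydraulic radius R = A/P = 11.14/13.61 = 0.8185 m.
Manning's equation: Q = (1/n) A R^(2/3) S^(1/2) = (1/0.028) × 11.14 × 0.8185^(2/3) × 0.0017^(1/2) = 14.4 m³/s.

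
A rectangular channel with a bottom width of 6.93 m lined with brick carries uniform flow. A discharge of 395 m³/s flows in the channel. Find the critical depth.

y_c = 6.92 m

For a rectangular channel, critical depth y_c = (q²/g)^(1/3) where q = Q/b = 395/6.93 = 57 m²/s.
So y_c = (57²/9.81)^(1/3) = 6.92 m.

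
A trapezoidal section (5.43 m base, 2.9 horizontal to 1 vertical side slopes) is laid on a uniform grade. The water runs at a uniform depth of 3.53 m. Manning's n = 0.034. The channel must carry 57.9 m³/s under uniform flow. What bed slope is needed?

S = 0.000489

With bottom width b = 5.43 m and side slope z = 2.9: A = (b + zy)y = (5.43 + 2.9×3.53)×3.53 = 55.3 m²; P = b + 2y√(1+z²) = 5.43 + 2×3.53×3.068 = 27.09 m.
Hydraulic radius R = A/P = 55.3/27.09 = 2.042 m.
From Manning's equation, S = [nQ / (1 A R^(2/3))]² = [0.034 × 57.9 / (1 × 55.3 × 2.042^(2/3))]² = 0.000489.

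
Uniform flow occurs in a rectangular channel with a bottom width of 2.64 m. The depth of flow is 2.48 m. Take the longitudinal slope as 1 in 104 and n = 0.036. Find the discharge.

Q = 16.1 m³/s

Flow area A = b·y = 2.64 × 2.48 = 6.547 m². Wetted perimeter P = b + 2y = 2.64 + 2×2.48 = 7.6 m.
Hydraulic radius R = A/P = 6.547/7.6 = 0.8615 m.
Manning's equation: Q = (1/n) A R^(2/3) S^(1/2) = (1/0.036) × 6.547 × 0.8615^(2/3) × 0.009615^(1/2) = 16.1 m³/s.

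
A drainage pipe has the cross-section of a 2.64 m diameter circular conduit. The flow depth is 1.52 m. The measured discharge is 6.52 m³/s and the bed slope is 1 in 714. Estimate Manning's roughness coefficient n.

n = 0.015

For a circular section of diameter D = 2.64 m at depth y = 1.52 m, the central angle is θ = 2 arccos(1 − 2y/D) = 3.446 rad. Then A = (D²/8)(θ − sin θ) = 3.263 m² and P = Dθ/2 = 4.548 m.
Hydraulic radius R = A/P = 3.263/4.548 = 0.7174 m.
Rearranging Manning's equation: n = (1/Q) A R^(2/3) S^(1/2) = (1/6.52) × 3.263 × 0.7174^(2/3) × √0.001401 = 0.015.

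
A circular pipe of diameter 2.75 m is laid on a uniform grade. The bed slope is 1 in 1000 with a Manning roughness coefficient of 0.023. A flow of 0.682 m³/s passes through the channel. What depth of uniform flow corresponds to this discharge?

y_n = 0.608 m

Manning's equation rearranged: A R^(2/3) = nQ / (1·√S) = 0.023 × 0.682 / (√0.001) = 0.496.
Trying y = 0.423 m: A R^(2/3) = 0.2369 — too small.
Trying y = 0.765 m: A R^(2/3) = 0.7822 — too large.
Trying y = 0.608 m: A R^(2/3) = 0.496 — matches.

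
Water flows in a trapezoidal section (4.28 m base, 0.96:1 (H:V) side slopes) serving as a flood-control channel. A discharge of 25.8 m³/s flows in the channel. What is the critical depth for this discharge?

At critical depth, Q² T / (g A³) = 1, i.e. A³/T = Q²/g = 25.8²/9.81 = 67.85.
Try y = 1.74 m: A³/T = 145.6 — too large.
Try y = 1.14 m: A³/T = 35.55 — too small.
Try y = 1.39 m: A³/T = 68.4 — close enough.

y_c = 1.39 m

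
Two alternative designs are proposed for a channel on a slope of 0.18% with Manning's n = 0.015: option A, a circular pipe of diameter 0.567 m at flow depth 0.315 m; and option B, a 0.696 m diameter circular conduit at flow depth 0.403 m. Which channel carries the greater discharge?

channel B

Channel A: For a circular section of diameter D = 0.567 m at depth y = 0.315 m, the central angle is θ = 2 arccos(1 − 2y/D) = 3.364 rad. Then A = (D²/8)(θ − sin θ) = 0.1441 m² and P = Dθ/2 = 0.9538 m. Hydraulic radius R = A/P = 0.1441/0.9538 = 0.1511 m. Q_A = (1/0.015)·0.1441·0.1511^(2/3)·√0.0018 = 0.1156 m³/s.
Channel B: For a circular section of diameter D = 0.696 m at depth y = 0.403 m, the central angle is θ = 2 arccos(1 − 2y/D) = 3.459 rad. Then A = (D²/8)(θ − sin θ) = 0.2283 m² and P = Dθ/2 = 1.204 m. Hydraulic radius R = A/P = 0.2283/1.204 = 0.1897 m. Q_B = (1/0.015)·0.2283·0.1897^(2/3)·√0.0018 = 0.2132 m³/s.
Q_A = 0.1156 m³/s vs Q_B = 0.2132 m³/s, so channel B carries more.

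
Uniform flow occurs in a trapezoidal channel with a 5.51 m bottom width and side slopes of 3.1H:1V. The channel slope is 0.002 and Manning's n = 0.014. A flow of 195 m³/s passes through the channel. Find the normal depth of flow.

Manning's equation rearranged: A R^(2/3) = nQ / (1·√S) = 0.014 × 195 / (√0.002) = 61.04.
Try y = 2.58 m: A R^(2/3) = 46.91 — short.
Try y = 3.31 m: A R^(2/3) = 80.87 — over.
Try y = 2.91 m: A R^(2/3) = 60.9 — matches.

y_n = 2.91 m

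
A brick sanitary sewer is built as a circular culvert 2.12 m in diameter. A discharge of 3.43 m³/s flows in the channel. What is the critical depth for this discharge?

At critical depth, Q² T / (g A³) = 1, i.e. A³/T = Q²/g = 3.43²/9.81 = 1.199.
Trying y = 0.612 m: A³/T = 0.3132 — short.
Trying y = 1.09 m: A³/T = 2.885 — over.
Trying y = 0.867 m: A³/T = 1.202 — close enough.

y_c = 0.867 m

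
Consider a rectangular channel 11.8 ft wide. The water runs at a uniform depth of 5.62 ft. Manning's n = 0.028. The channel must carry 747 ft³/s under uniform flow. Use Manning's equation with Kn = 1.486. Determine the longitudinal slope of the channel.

S = 0.011

Flow area A = b·y = 11.8 × 5.62 = 66.32 ft². Wetted perimeter P = b + 2y = 11.8 + 2×5.62 = 23.04 ft.
Hydraulic radius R = A/P = 66.32/23.04 = 2.878 ft.
From Manning's equation, S = [nQ / (1.486 A R^(2/3))]² = [0.028 × 747 / (1.486 × 66.32 × 2.878^(2/3))]² = 0.011.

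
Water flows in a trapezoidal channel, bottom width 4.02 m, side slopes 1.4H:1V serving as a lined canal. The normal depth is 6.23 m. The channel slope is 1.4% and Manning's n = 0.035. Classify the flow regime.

With bottom width b = 4.02 m and side slope z = 1.4: A = (b + zy)y = (4.02 + 1.4×6.23)×6.23 = 79.38 m²; P = b + 2y√(1+z²) = 4.02 + 2×6.23×1.72 = 25.46 m.
Hydraulic radius R = A/P = 79.38/25.46 = 3.118 m.
V = (1/n) R^(2/3) √S = (1/0.035) × 3.118^(2/3) × √0.014 = 7.216 m/s. Hydraulic depth D_h = A/T = 79.38/21.46 = 3.698 m.
Froude number Fr = V/√(g·D_h) = 7.216/√(9.81×3.698) = 1.2, which is greater than 1, so the flow is supercritical.

supercritical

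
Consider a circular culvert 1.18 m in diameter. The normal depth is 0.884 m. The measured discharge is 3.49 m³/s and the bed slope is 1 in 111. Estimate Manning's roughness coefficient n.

n = 0.012

For a circular section of diameter D = 1.18 m at depth y = 0.884 m, the central angle is θ = 2 arccos(1 − 2y/D) = 4.185 rad. Then A = (D²/8)(θ − sin θ) = 0.8788 m² and P = Dθ/2 = 2.469 m.
Hydraulic radius R = A/P = 0.8788/2.469 = 0.3559 m.
Rearranging Manning's equation: n = (1/Q) A R^(2/3) S^(1/2) = (1/3.49) × 0.8788 × 0.3559^(2/3) × √0.009009 = 0.012.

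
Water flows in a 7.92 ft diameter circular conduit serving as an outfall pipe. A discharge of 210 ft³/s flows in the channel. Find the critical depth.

At critical depth, Q² T / (g A³) = 1, i.e. A³/T = Q²/g = 210²/32.2 = 1370.
Try y = 4.45 ft: A³/T = 2947 — too large.
Try y = 3.64 ft: A³/T = 1368 — matches.

y_c = 3.64 ft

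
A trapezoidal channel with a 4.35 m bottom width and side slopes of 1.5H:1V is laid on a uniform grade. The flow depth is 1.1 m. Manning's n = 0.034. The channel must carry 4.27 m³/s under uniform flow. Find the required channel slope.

With bottom width b = 4.35 m and side slope z = 1.5: A = (b + zy)y = (4.35 + 1.5×1.1)×1.1 = 6.6 m²; P = b + 2y√(1+z²) = 4.35 + 2×1.1×1.803 = 8.316 m.
Hydraulic radius R = A/P = 6.6/8.316 = 0.7936 m.
From Manning's equation, S = [nQ / (1 A R^(2/3))]² = [0.034 × 4.27 / (1 × 6.6 × 0.7936^(2/3))]² = 0.000659.

S = 0.000659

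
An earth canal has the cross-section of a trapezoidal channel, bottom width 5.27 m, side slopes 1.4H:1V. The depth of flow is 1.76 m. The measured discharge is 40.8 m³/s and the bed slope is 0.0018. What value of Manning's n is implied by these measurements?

With bottom width b = 5.27 m and side slope z = 1.4: A = (b + zy)y = (5.27 + 1.4×1.76)×1.76 = 13.61 m²; P = b + 2y√(1+z²) = 5.27 + 2×1.76×1.72 = 11.33 m.
Hydraulic radius R = A/P = 13.61/11.33 = 1.202 m.
Rearranging Manning's equation: n = (1/Q) A R^(2/3) S^(1/2) = (1/40.8) × 13.61 × 1.202^(2/3) × √0.0018 = 0.016.

n = 0.016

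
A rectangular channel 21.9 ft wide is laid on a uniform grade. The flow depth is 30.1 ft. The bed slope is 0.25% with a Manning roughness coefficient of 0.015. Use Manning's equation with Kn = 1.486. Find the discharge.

Flow area A = b·y = 21.9 × 30.1 = 659.2 ft². Wetted perimeter P = b + 2y = 21.9 + 2×30.1 = 82.1 ft.
Hydraulic radius R = A/P = 659.2/82.1 = 8.029 ft.
Manning's equation: Q = (1.486/n) A R^(2/3) S^(1/2) = (1.486/0.015) × 659.2 × 8.029^(2/3) × 0.0025^(1/2) = 13100 ft³/s.

Q = 13100 ft³/s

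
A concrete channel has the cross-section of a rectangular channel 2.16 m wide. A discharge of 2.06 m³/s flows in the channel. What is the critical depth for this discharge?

For a rectangular channel, critical depth y_c = (q²/g)^(1/3) where q = Q/b = 2.06/2.16 = 0.9537 m²/s.
So y_c = (0.9537²/9.81)^(1/3) = 0.453 m.

y_c = 0.453 m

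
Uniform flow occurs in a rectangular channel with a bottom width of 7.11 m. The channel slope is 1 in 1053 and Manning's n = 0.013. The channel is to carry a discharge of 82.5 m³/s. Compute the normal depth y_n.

Manning's equation rearranged: A R^(2/3) = nQ / (1·√S) = 0.013 × 82.5 / (√0.0009497) = 34.8.
Trying y = 2.54 m: A R^(2/3) = 23.47 — too small.
Trying y = 4.14 m: A R^(2/3) = 45.35 — too large.
Trying y = 3.39 m: A R^(2/3) = 34.81 — close enough.

y_n = 3.39 m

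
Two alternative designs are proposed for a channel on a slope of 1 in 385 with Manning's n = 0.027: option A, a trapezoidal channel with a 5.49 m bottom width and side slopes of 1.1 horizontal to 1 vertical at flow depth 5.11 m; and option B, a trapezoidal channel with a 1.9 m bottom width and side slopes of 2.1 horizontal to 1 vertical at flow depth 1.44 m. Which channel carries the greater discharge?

Channel A: With bottom width b = 5.49 m and side slope z = 1.1: A = (b + zy)y = (5.49 + 1.1×5.11)×5.11 = 56.78 m²; P = b + 2y√(1+z²) = 5.49 + 2×5.11×1.487 = 20.68 m. Hydraulic radius R = A/P = 56.78/20.68 = 2.745 m. Q_A = (1/0.027)·56.78·2.745^(2/3)·√0.002597 = 210.1 m³/s.
Channel B: With bottom width b = 1.9 m and side slope z = 2.1: A = (b + zy)y = (1.9 + 2.1×1.44)×1.44 = 7.091 m²; P = b + 2y√(1+z²) = 1.9 + 2×1.44×2.326 = 8.599 m. Hydraulic radius R = A/P = 7.091/8.599 = 0.8246 m. Q_B = (1/0.027)·7.091·0.8246^(2/3)·√0.002597 = 11.77 m³/s.
Q_A = 210.1 m³/s vs Q_B = 11.77 m³/s, so channel A carries more.

channel A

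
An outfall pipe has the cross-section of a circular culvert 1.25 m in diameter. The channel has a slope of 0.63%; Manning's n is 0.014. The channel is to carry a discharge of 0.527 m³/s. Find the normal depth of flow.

y_n = 0.343 m

Manning's equation rearranged: A R^(2/3) = nQ / (1·√S) = 0.014 × 0.527 / (√0.0063) = 0.09295.
At y = 0.289 m: A R^(2/3) = 0.06625 — low.
At y = 0.417 m: A R^(2/3) = 0.1357 — high.
At y = 0.343 m: A R^(2/3) = 0.09301 — matches.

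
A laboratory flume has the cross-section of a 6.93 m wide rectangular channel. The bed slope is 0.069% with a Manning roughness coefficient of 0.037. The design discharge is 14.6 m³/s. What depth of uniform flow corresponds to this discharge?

y_n = 2.36 m

Manning's equation rearranged: A R^(2/3) = nQ / (1·√S) = 0.037 × 14.6 / (√0.00069) = 20.57.
Try y = 2.85 m: A R^(2/3) = 26.61 — over.
Try y = 2.01 m: A R^(2/3) = 16.35 — short.
Try y = 2.36 m: A R^(2/3) = 20.5 — close enough.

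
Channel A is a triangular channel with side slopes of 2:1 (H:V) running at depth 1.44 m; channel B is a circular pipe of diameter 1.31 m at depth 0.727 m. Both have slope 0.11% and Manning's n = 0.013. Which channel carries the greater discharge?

channel A

Channel A: For a triangular section with side slope z = 2: A = zy² = 2×1.44² = 4.147 m²; P = 2y√(1+z²) = 2×1.44×2.236 = 6.44 m. Hydraulic radius R = A/P = 4.147/6.44 = 0.644 m. Q_A = (1/0.013)·4.147·0.644^(2/3)·√0.0011 = 7.89 m³/s.
Channel B: For a circular section of diameter D = 1.31 m at depth y = 0.727 m, the central angle is θ = 2 arccos(1 − 2y/D) = 3.362 rad. Then A = (D²/8)(θ − sin θ) = 0.768 m² and P = Dθ/2 = 2.202 m. Hydraulic radius R = A/P = 0.768/2.202 = 0.3488 m. Q_B = (1/0.013)·0.768·0.3488^(2/3)·√0.0011 = 0.9709 m³/s.
Q_A = 7.89 m³/s vs Q_B = 0.9709 m³/s, so channel A carries more.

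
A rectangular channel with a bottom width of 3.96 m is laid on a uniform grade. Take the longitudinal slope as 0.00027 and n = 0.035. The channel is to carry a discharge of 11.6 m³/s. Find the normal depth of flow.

y_n = 4.95 m

Manning's equation rearranged: A R^(2/3) = nQ / (1·√S) = 0.035 × 11.6 / (√0.00027) = 24.71.
Trying y = 6.28 m: A R^(2/3) = 32.67 — high.
Trying y = 3.5 m: A R^(2/3) = 16.21 — low.
Trying y = 4.95 m: A R^(2/3) = 24.7 — ≈ 24.71.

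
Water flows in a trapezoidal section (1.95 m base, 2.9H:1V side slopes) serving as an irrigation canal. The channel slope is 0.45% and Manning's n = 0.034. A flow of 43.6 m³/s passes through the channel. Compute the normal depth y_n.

Manning's equation rearranged: A R^(2/3) = nQ / (1·√S) = 0.034 × 43.6 / (√0.0045) = 22.1.
At y = 2.01 m: A R^(2/3) = 16.61 — short.
At y = 2.59 m: A R^(2/3) = 30.28 — over.
At y = 2.27 m: A R^(2/3) = 22.12 — matches.

y_n = 2.27 m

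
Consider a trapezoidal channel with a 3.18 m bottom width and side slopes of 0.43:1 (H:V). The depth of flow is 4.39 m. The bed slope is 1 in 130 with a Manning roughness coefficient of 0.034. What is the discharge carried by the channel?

With bottom width b = 3.18 m and side slope z = 0.43: A = (b + zy)y = (3.18 + 0.43×4.39)×4.39 = 22.25 m²; P = b + 2y√(1+z²) = 3.18 + 2×4.39×1.089 = 12.74 m.
Hydraulic radius R = A/P = 22.25/12.74 = 1.747 m.
Manning's equation: Q = (1/n) A R^(2/3) S^(1/2) = (1/0.034) × 22.25 × 1.747^(2/3) × 0.007692^(1/2) = 83.2 m³/s.

Q = 83.2 m³/s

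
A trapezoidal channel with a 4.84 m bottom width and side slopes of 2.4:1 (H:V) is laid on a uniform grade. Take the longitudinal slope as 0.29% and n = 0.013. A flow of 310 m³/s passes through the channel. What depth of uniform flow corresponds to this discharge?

y_n = 3.52 m

Manning's equation rearranged: A R^(2/3) = nQ / (1·√S) = 0.013 × 310 / (√0.0029) = 74.84.
Trying y = 2.75 m: A R^(2/3) = 43.82 — low.
Trying y = 4.2 m: A R^(2/3) = 110.7 — high.
Trying y = 3.52 m: A R^(2/3) = 74.77 — ≈ 74.84.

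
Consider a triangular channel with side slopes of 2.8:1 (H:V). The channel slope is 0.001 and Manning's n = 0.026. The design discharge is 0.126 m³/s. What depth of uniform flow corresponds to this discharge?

y_n = 0.351 m

Manning's equation rearranged: A R^(2/3) = nQ / (1·√S) = 0.026 × 0.126 / (√0.001) = 0.1036.
Trying y = 0.289 m: A R^(2/3) = 0.06187 — short.
Trying y = 0.437 m: A R^(2/3) = 0.1864 — over.
Trying y = 0.351 m: A R^(2/3) = 0.1039 — matches.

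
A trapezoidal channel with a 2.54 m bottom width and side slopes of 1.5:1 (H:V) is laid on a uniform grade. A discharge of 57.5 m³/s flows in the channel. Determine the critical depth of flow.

y_c = 2.42 m

At critical depth, Q² T / (g A³) = 1, i.e. A³/T = Q²/g = 57.5²/9.81 = 337.
Trying y = 2.84 m: A³/T = 651.2 — too large.
Trying y = 2.42 m: A³/T = 339.7 — ≈ 337.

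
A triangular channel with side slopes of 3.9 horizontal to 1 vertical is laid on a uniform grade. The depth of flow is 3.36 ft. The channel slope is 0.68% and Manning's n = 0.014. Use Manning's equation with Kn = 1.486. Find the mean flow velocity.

V = 12.1 ft/s

For a triangular section with side slope z = 3.9: A = zy² = 3.9×3.36² = 44.03 ft²; P = 2y√(1+z²) = 2×3.36×4.026 = 27.06 ft.
Hydraulic radius R = A/P = 44.03/27.06 = 1.627 ft.
From Manning's equation, V = (1.486/n) R^(2/3) S^(1/2) = (1.486/0.014) × 1.627^(2/3) × 0.0068^(1/2) = 12.1 ft/s.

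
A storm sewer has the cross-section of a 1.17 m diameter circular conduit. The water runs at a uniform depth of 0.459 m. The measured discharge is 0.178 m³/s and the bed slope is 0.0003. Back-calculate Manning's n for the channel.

n = 0.015

For a circular section of diameter D = 1.17 m at depth y = 0.459 m, the central angle is θ = 2 arccos(1 − 2y/D) = 2.707 rad. Then A = (D²/8)(θ − sin θ) = 0.3913 m² and P = Dθ/2 = 1.584 m.
Hydraulic radius R = A/P = 0.3913/1.584 = 0.2471 m.
Rearranging Manning's equation: n = (1/Q) A R^(2/3) S^(1/2) = (1/0.178) × 0.3913 × 0.2471^(2/3) × √0.0003 = 0.015.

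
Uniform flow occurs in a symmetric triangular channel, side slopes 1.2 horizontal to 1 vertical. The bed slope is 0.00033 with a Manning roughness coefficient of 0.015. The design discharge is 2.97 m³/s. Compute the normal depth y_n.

Manning's equation rearranged: A R^(2/3) = nQ / (1·√S) = 0.015 × 2.97 / (√0.00033) = 2.452.
Try y = 1.32 m: A R^(2/3) = 1.329 — too small.
Try y = 2.05 m: A R^(2/3) = 4.3 — too large.
Try y = 1.66 m: A R^(2/3) = 2.45 — ≈ 2.452.

y_n = 1.66 m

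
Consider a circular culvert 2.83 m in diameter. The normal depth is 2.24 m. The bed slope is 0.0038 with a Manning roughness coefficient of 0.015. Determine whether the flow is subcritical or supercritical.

subcritical

For a circular section of diameter D = 2.83 m at depth y = 2.24 m, the central angle is θ = 2 arccos(1 − 2y/D) = 4.387 rad. Then A = (D²/8)(θ − sin θ) = 5.34 m² and P = Dθ/2 = 6.207 m.
Hydraulic radius R = A/P = 5.34/6.207 = 0.8603 m.
V = (1/n) R^(2/3) √S = (1/0.015) × 0.8603^(2/3) × √0.0038 = 3.717 m/s. Hydraulic depth D_h = A/T = 5.34/2.299 = 2.322 m.
Froude number Fr = V/√(g·D_h) = 3.717/√(9.81×2.322) = 0.779, which is less than 1, so the flow is subcritical.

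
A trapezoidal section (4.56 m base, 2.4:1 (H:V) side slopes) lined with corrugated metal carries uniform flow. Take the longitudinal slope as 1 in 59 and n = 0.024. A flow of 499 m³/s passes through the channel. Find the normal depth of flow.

Manning's equation rearranged: A R^(2/3) = nQ / (1·√S) = 0.024 × 499 / (√0.01695) = 91.99.
Trying y = 2.99 m: A R^(2/3) = 50.86 — short.
Trying y = 4.98 m: A R^(2/3) = 159.4 — over.
Trying y = 3.91 m: A R^(2/3) = 91.95 — close enough.

y_n = 3.91 m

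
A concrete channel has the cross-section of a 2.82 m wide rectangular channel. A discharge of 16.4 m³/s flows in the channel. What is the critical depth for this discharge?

For a rectangular channel, critical depth y_c = (q²/g)^(1/3) where q = Q/b = 16.4/2.82 = 5.816 m²/s.
So y_c = (5.816²/9.81)^(1/3) = 1.51 m.

y_c = 1.51 m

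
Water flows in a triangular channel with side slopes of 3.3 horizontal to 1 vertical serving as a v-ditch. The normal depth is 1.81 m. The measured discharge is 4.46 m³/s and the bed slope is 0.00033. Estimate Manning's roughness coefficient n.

n = 0.04

For a triangular section with side slope z = 3.3: A = zy² = 3.3×1.81² = 10.81 m²; P = 2y√(1+z²) = 2×1.81×3.448 = 12.48 m.
Hydraulic radius R = A/P = 10.81/12.48 = 0.8661 m.
Rearranging Manning's equation: n = (1/Q) A R^(2/3) S^(1/2) = (1/4.46) × 10.81 × 0.8661^(2/3) × √0.00033 = 0.04.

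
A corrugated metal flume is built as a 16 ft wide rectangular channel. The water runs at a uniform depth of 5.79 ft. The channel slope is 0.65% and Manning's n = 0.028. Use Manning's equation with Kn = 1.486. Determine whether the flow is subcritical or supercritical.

subcritical

Flow area A = b·y = 16 × 5.79 = 92.64 ft². Wetted perimeter P = b + 2y = 16 + 2×5.79 = 27.58 ft.
Hydraulic radius R = A/P = 92.64/27.58 = 3.359 ft.
V = (1.486/n) R^(2/3) √S = (1.486/0.028) × 3.359^(2/3) × √0.0065 = 9.597 ft/s. Hydraulic depth D_h = A/T = 92.64/16 = 5.79 ft.
Froude number Fr = V/√(g·D_h) = 9.597/√(32.2×5.79) = 0.703, which is less than 1, so the flow is subcritical.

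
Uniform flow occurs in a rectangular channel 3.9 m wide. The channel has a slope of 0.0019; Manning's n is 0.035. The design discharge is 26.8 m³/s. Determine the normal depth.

y_n = 4.5 m

Manning's equation rearranged: A R^(2/3) = nQ / (1·√S) = 0.035 × 26.8 / (√0.0019) = 21.52.
At y = 3.12 m: A R^(2/3) = 13.74 — too small.
At y = 5.04 m: A R^(2/3) = 24.67 — too large.
At y = 4.5 m: A R^(2/3) = 21.55 — matches.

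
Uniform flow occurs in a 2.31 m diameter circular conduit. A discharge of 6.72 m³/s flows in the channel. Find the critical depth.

y_c = 1.2 m

At critical depth, Q² T / (g A³) = 1, i.e. A³/T = Q²/g = 6.72²/9.81 = 4.603.
Trying y = 0.879 m: A³/T = 1.399 — too small.
Trying y = 1.31 m: A³/T = 6.444 — too large.
Trying y = 1.2 m: A³/T = 4.609 — close enough.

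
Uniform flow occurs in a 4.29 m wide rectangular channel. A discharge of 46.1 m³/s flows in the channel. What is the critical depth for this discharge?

For a rectangular channel, critical depth y_c = (q²/g)^(1/3) where q = Q/b = 46.1/4.29 = 10.75 m²/s.
So y_c = (10.75²/9.81)^(1/3) = 2.27 m.

y_c = 2.27 m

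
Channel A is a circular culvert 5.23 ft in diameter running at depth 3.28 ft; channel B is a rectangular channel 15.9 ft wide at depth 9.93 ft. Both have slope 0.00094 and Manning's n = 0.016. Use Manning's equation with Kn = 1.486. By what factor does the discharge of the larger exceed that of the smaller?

23

Channel A: For a circular section of diameter D = 5.23 ft at depth y = 3.28 ft, the central angle is θ = 2 arccos(1 − 2y/D) = 3.656 rad. Then A = (D²/8)(θ − sin θ) = 14.18 ft² and P = Dθ/2 = 9.56 ft. Hydraulic radius R = A/P = 14.18/9.56 = 1.483 ft. Q_A = (1.486/0.016)·14.18·1.483^(2/3)·√0.00094 = 52.52 ft³/s.
Channel B: Flow area A = b·y = 15.9 × 9.93 = 157.9 ft². Wetted perimeter P = b + 2y = 15.9 + 2×9.93 = 35.76 ft. Hydraulic radius R = A/P = 157.9/35.76 = 4.415 ft. Q_B = (1.486/0.016)·157.9·4.415^(2/3)·√0.00094 = 1210 ft³/s.
The larger discharge is 1210 ft³/s and the smaller is 52.52 ft³/s; the ratio is 23.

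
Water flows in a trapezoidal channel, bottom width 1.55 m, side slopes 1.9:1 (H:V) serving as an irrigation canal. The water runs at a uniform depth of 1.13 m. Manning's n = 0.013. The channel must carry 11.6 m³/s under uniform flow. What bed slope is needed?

S = 0.0023

With bottom width b = 1.55 m and side slope z = 1.9: A = (b + zy)y = (1.55 + 1.9×1.13)×1.13 = 4.178 m²; P = b + 2y√(1+z²) = 1.55 + 2×1.13×2.147 = 6.402 m.
Hydraulic radius R = A/P = 4.178/6.402 = 0.6525 m.
From Manning's equation, S = [nQ / (1 A R^(2/3))]² = [0.013 × 11.6 / (1 × 4.178 × 0.6525^(2/3))]² = 0.0023.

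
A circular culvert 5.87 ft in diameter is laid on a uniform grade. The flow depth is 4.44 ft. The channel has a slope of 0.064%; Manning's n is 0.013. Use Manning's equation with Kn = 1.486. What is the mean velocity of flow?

For a circular section of diameter D = 5.87 ft at depth y = 4.44 ft, the central angle is θ = 2 arccos(1 − 2y/D) = 4.218 rad. Then A = (D²/8)(θ − sin θ) = 21.96 ft² and P = Dθ/2 = 12.38 ft.
Hydraulic radius R = A/P = 21.96/12.38 = 1.774 ft.
From Manning's equation, V = (1.486/n) R^(2/3) S^(1/2) = (1.486/0.013) × 1.774^(2/3) × 0.00064^(1/2) = 4.24 ft/s.

V = 4.24 ft/s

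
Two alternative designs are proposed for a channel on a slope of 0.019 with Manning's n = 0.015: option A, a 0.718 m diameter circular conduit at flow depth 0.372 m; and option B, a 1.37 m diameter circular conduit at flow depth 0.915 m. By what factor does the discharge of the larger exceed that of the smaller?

8.29

Channel A: For a circular section of diameter D = 0.718 m at depth y = 0.372 m, the central angle is θ = 2 arccos(1 − 2y/D) = 3.214 rad. Then A = (D²/8)(θ − sin θ) = 0.2118 m² and P = Dθ/2 = 1.154 m. Hydraulic radius R = A/P = 0.2118/1.154 = 0.1835 m. Q_A = (1/0.015)·0.2118·0.1835^(2/3)·√0.019 = 0.6285 m³/s.
Channel B: For a circular section of diameter D = 1.37 m at depth y = 0.915 m, the central angle is θ = 2 arccos(1 − 2y/D) = 3.826 rad. Then A = (D²/8)(θ − sin θ) = 1.046 m² and P = Dθ/2 = 2.621 m. Hydraulic radius R = A/P = 1.046/2.621 = 0.3991 m. Q_B = (1/0.015)·1.046·0.3991^(2/3)·√0.019 = 5.211 m³/s.
The larger discharge is 5.211 m³/s and the smaller is 0.6285 m³/s; the ratio is 8.29.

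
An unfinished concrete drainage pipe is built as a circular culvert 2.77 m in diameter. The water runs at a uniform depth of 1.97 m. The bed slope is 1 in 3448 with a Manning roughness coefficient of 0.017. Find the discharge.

For a circular section of diameter D = 2.77 m at depth y = 1.97 m, the central angle is θ = 2 arccos(1 − 2y/D) = 4.014 rad. Then A = (D²/8)(θ − sin θ) = 4.584 m² and P = Dθ/2 = 5.559 m.
Hydraulic radius R = A/P = 4.584/5.559 = 0.8246 m.
Manning's equation: Q = (1/n) A R^(2/3) S^(1/2) = (1/0.017) × 4.584 × 0.8246^(2/3) × 0.00029^(1/2) = 4.04 m³/s.

Q = 4.04 m³/s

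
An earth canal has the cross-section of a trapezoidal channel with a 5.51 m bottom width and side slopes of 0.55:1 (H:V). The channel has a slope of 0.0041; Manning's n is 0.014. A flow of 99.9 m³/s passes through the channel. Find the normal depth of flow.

y_n = 2.43 m

Manning's equation rearranged: A R^(2/3) = nQ / (1·√S) = 0.014 × 99.9 / (√0.0041) = 21.84.
At y = 1.91 m: A R^(2/3) = 14.69 — low.
At y = 2.77 m: A R^(2/3) = 27.17 — high.
At y = 2.43 m: A R^(2/3) = 21.85 — ≈ 21.84.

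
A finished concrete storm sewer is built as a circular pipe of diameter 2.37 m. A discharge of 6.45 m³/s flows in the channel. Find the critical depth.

At critical depth, Q² T / (g A³) = 1, i.e. A³/T = Q²/g = 6.45²/9.81 = 4.241.
Try y = 1.44 m: A³/T = 9.54 — high.
Try y = 0.921 m: A³/T = 1.724 — low.
Try y = 1.16 m: A³/T = 4.174 — ≈ 4.241.

y_c = 1.16 m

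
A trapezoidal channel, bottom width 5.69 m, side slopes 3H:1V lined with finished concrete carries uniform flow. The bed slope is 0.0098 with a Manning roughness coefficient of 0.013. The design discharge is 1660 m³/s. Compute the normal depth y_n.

y_n = 5.14 m

Manning's equation rearranged: A R^(2/3) = nQ / (1·√S) = 0.013 × 1660 / (√0.0098) = 218.
At y = 4.54 m: A R^(2/3) = 163.6 — short.
At y = 5.14 m: A R^(2/3) = 217.6 — close enough.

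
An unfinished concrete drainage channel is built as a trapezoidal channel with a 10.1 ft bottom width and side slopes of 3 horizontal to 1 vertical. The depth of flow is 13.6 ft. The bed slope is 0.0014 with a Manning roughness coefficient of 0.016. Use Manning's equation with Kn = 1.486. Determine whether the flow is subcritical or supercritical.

subcritical

With bottom width b = 10.1 ft and side slope z = 3: A = (b + zy)y = (10.1 + 3×13.6)×13.6 = 692.2 ft²; P = b + 2y√(1+z²) = 10.1 + 2×13.6×3.162 = 96.11 ft.
Hydraulic radius R = A/P = 692.2/96.11 = 7.202 ft.
V = (1.486/n) R^(2/3) √S = (1.486/0.016) × 7.202^(2/3) × √0.0014 = 12.96 ft/s. Hydraulic depth D_h = A/T = 692.2/91.7 = 7.549 ft.
Froude number Fr = V/√(g·D_h) = 12.96/√(32.2×7.549) = 0.831, which is less than 1, so the flow is subcritical.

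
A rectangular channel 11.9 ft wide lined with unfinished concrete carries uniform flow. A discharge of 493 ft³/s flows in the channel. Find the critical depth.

For a rectangular channel, critical depth y_c = (q²/g)^(1/3) where q = Q/b = 493/11.9 = 41.43 ft²/s.
So y_c = (41.43²/32.2)^(1/3) = 3.76 ft.

y_c = 3.76 ft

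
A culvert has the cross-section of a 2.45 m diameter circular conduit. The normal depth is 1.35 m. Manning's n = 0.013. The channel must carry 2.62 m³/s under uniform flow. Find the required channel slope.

S = 0.000291

For a circular section of diameter D = 2.45 m at depth y = 1.35 m, the central angle is θ = 2 arccos(1 − 2y/D) = 3.346 rad. Then A = (D²/8)(θ − sin θ) = 2.663 m² and P = Dθ/2 = 4.099 m.
Hydraulic radius R = A/P = 2.663/4.099 = 0.6497 m.
From Manning's equation, S = [nQ / (1 A R^(2/3))]² = [0.013 × 2.62 / (1 × 2.663 × 0.6497^(2/3))]² = 0.000291.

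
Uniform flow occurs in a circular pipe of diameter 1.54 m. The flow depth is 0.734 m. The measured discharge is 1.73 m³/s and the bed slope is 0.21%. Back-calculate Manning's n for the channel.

For a circular section of diameter D = 1.54 m at depth y = 0.734 m, the central angle is θ = 2 arccos(1 − 2y/D) = 3.048 rad. Then A = (D²/8)(θ − sin θ) = 0.8759 m² and P = Dθ/2 = 2.347 m.
Hydraulic radius R = A/P = 0.8759/2.347 = 0.3732 m.
Rearranging Manning's equation: n = (1/Q) A R^(2/3) S^(1/2) = (1/1.73) × 0.8759 × 0.3732^(2/3) × √0.0021 = 0.012.

n = 0.012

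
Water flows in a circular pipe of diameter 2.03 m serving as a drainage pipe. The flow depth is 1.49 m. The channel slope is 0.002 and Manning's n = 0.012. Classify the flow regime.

For a circular section of diameter D = 2.03 m at depth y = 1.49 m, the central angle is θ = 2 arccos(1 − 2y/D) = 4.116 rad. Then A = (D²/8)(θ − sin θ) = 2.546 m² and P = Dθ/2 = 4.177 m.
Hydraulic radius R = A/P = 2.546/4.177 = 0.6095 m.
V = (1/n) R^(2/3) √S = (1/0.012) × 0.6095^(2/3) × √0.002 = 2.679 m/s. Hydraulic depth D_h = A/T = 2.546/1.794 = 1.419 m.
Froude number Fr = V/√(g·D_h) = 2.679/√(9.81×1.419) = 0.718, which is less than 1, so the flow is subcritical.

subcritical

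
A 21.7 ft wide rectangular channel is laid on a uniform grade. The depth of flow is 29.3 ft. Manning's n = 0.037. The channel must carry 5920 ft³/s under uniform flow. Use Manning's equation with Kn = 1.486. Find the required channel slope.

S = 0.00341

Flow area A = b·y = 21.7 × 29.3 = 635.8 ft². Wetted perimeter P = b + 2y = 21.7 + 2×29.3 = 80.3 ft.
Hydraulic radius R = A/P = 635.8/80.3 = 7.918 ft.
From Manning's equation, S = [nQ / (1.486 A R^(2/3))]² = [0.037 × 5920 / (1.486 × 635.8 × 7.918^(2/3))]² = 0.00341.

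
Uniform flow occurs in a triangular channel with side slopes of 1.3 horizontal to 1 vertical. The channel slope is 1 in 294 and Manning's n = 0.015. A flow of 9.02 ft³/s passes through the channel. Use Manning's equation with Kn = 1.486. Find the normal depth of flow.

Manning's equation rearranged: A R^(2/3) = nQ / (1.486·√S) = 0.015 × 9.02 / (1.486 × √0.003401) = 1.561.
Trying y = 1.6 ft: A R^(2/3) = 2.456 — too large.
Trying y = 0.922 ft: A R^(2/3) = 0.5648 — too small.
Trying y = 1.35 ft: A R^(2/3) = 1.561 — ≈ 1.561.

y_n = 1.35 ft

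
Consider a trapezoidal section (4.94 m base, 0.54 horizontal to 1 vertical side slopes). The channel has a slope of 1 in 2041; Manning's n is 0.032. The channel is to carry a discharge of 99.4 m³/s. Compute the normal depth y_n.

y_n = 7.54 m

Manning's equation rearranged: A R^(2/3) = nQ / (1·√S) = 0.032 × 99.4 / (√0.00049) = 143.7.
At y = 8.18 m: A R^(2/3) = 168 — too large.
At y = 5.65 m: A R^(2/3) = 84.03 — too small.
At y = 7.54 m: A R^(2/3) = 143.8 — matches.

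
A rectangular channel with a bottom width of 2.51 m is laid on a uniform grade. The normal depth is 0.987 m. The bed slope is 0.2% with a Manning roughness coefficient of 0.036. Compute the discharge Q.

Q = 2.07 m³/s

Flow area A = b·y = 2.51 × 0.987 = 2.477 m². Wetted perimeter P = b + 2y = 2.51 + 2×0.987 = 4.484 m.
Hydraulic radius R = A/P = 2.477/4.484 = 0.5525 m.
Manning's equation: Q = (1/n) A R^(2/3) S^(1/2) = (1/0.036) × 2.477 × 0.5525^(2/3) × 0.002^(1/2) = 2.07 m³/s.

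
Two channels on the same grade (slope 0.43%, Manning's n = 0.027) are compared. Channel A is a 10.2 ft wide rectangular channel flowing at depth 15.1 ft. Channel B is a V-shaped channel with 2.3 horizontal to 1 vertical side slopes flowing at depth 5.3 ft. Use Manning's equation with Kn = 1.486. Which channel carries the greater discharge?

channel A

Channel A: Flow area A = b·y = 10.2 × 15.1 = 154 ft². Wetted perimeter P = b + 2y = 10.2 + 2×15.1 = 40.4 ft. Hydraulic radius R = A/P = 154/40.4 = 3.812 ft. Q_A = (1.486/0.027)·154·3.812^(2/3)·√0.0043 = 1357 ft³/s.
Channel B: For a triangular section with side slope z = 2.3: A = zy² = 2.3×5.3² = 64.61 ft²; P = 2y√(1+z²) = 2×5.3×2.508 = 26.58 ft. Hydraulic radius R = A/P = 64.61/26.58 = 2.43 ft. Q_B = (1.486/0.027)·64.61·2.43^(2/3)·√0.0043 = 421.5 ft³/s.
Q_A = 1357 ft³/s vs Q_B = 421.5 ft³/s, so channel A carries more.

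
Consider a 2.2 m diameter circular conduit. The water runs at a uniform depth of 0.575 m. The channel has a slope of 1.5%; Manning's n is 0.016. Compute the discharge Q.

Q = 2.92 m³/s

For a circular section of diameter D = 2.2 m at depth y = 0.575 m, the central angle is θ = 2 arccos(1 − 2y/D) = 2.146 rad. Then A = (D²/8)(θ − sin θ) = 0.7911 m² and P = Dθ/2 = 2.361 m.
Hydraulic radius R = A/P = 0.7911/2.361 = 0.3351 m.
Manning's equation: Q = (1/n) A R^(2/3) S^(1/2) = (1/0.016) × 0.7911 × 0.3351^(2/3) × 0.015^(1/2) = 2.92 m³/s.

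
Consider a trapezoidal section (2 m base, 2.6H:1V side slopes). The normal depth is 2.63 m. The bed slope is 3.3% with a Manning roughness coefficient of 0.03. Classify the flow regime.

With bottom width b = 2 m and side slope z = 2.6: A = (b + zy)y = (2 + 2.6×2.63)×2.63 = 23.24 m²; P = b + 2y√(1+z²) = 2 + 2×2.63×2.786 = 16.65 m.
Hydraulic radius R = A/P = 23.24/16.65 = 1.396 m.
V = (1/n) R^(2/3) √S = (1/0.03) × 1.396^(2/3) × √0.033 = 7.563 m/s. Hydraulic depth D_h = A/T = 23.24/15.68 = 1.483 m.
Froude number Fr = V/√(g·D_h) = 7.563/√(9.81×1.483) = 1.98, which is greater than 1, so the flow is supercritical.

supercritical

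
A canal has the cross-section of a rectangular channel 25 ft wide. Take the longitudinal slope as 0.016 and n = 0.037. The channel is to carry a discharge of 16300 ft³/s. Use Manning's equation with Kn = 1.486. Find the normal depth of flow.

Manning's equation rearranged: A R^(2/3) = nQ / (1.486·√S) = 0.037 × 16300 / (1.486 × √0.016) = 3209.
Trying y = 23.9 ft: A R^(2/3) = 2431 — low.
Trying y = 35.4 ft: A R^(2/3) = 3896 — high.
Trying y = 30 ft: A R^(2/3) = 3203 — ≈ 3209.

y_n = 30 ft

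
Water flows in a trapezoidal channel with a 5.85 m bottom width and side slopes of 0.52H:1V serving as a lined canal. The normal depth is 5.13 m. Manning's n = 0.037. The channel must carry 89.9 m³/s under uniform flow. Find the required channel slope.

S = 0.0017

With bottom width b = 5.85 m and side slope z = 0.52: A = (b + zy)y = (5.85 + 0.52×5.13)×5.13 = 43.7 m²; P = b + 2y√(1+z²) = 5.85 + 2×5.13×1.127 = 17.41 m.
Hydraulic radius R = A/P = 43.7/17.41 = 2.509 m.
From Manning's equation, S = [nQ / (1 A R^(2/3))]² = [0.037 × 89.9 / (1 × 43.7 × 2.509^(2/3))]² = 0.0017.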